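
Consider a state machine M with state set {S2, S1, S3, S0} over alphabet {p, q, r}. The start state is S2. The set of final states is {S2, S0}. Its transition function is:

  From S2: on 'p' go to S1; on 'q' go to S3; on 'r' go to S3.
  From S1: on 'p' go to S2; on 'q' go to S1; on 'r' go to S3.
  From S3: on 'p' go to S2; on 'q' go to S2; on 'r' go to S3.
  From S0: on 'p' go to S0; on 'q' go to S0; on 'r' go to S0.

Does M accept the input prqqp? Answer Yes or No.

S2 → S1 → S3 → S2 → S3 → S2
End state S2 is accepting.

Yes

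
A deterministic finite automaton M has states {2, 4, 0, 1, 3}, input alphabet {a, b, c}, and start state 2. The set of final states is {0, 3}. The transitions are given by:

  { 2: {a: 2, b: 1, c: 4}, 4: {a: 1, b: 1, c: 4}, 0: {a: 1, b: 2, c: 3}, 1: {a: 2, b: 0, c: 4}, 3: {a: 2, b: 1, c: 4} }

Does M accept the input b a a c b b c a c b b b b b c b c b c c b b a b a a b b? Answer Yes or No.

Trace: 2 -b-> 1 -a-> 2 -a-> 2 -c-> 4 -b-> 1 -b-> 0 -c-> 3 -a-> 2 -c-> 4 -b-> 1 -b-> 0 -b-> 2 -b-> 1 -b-> 0 -c-> 3 -b-> 1 -c-> 4 -b-> 1 -c-> 4 -c-> 4 -b-> 1 -b-> 0 -a-> 1 -b-> 0 -a-> 1 -a-> 2 -b-> 1 -b-> 0
End state 0 is accepting.

Yes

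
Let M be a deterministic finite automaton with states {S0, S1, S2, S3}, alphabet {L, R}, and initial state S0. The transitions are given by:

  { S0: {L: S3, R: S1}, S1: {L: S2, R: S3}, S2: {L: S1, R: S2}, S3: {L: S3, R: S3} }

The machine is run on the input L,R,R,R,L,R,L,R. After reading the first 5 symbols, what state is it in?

S3

S0 → S3 → S3 → S3 → S3 → S3
After 5 symbols: S3.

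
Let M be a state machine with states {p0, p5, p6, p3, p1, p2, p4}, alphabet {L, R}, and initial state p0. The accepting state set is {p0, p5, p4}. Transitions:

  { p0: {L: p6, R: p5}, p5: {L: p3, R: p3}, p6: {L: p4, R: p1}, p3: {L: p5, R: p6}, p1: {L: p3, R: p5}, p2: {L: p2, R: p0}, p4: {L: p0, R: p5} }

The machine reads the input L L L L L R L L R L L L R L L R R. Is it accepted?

Trace: p0 -L-> p6 -L-> p4 -L-> p0 -L-> p6 -L-> p4 -R-> p5 -L-> p3 -L-> p5 -R-> p3 -L-> p5 -L-> p3 -L-> p5 -R-> p3 -L-> p5 -L-> p3 -R-> p6 -R-> p1
End state p1 is not accepting.

No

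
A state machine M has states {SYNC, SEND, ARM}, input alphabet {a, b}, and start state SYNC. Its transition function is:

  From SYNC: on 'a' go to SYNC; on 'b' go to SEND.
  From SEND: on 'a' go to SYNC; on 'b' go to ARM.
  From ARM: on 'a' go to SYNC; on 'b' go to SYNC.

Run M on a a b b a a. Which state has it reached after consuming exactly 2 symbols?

start at SYNC
read 'a': SYNC → SYNC
read 'a': SYNC → SYNC
After 2 symbols: SYNC.

SYNC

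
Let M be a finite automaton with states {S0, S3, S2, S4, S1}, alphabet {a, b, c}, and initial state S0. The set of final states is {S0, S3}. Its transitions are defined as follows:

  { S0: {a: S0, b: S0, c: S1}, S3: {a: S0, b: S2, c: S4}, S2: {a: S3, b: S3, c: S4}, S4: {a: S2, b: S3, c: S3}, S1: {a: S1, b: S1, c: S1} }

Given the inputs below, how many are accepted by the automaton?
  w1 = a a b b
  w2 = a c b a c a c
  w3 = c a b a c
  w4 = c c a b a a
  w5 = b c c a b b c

w1: Trace: S0 -a-> S0 -a-> S0 -b-> S0 -b-> S0  → end S0, accepted
w2: Trace: S0 -a-> S0 -c-> S1 -b-> S1 -a-> S1 -c-> S1 -a-> S1 -c-> S1  → end S1, rejected
w3: Trace: S0 -c-> S1 -a-> S1 -b-> S1 -a-> S1 -c-> S1  → end S1, rejected
w4: Trace: S0 -c-> S1 -c-> S1 -a-> S1 -b-> S1 -a-> S1 -a-> S1  → end S1, rejected
w5: Trace: S0 -b-> S0 -c-> S1 -c-> S1 -a-> S1 -b-> S1 -b-> S1 -c-> S1  → end S1, rejected

1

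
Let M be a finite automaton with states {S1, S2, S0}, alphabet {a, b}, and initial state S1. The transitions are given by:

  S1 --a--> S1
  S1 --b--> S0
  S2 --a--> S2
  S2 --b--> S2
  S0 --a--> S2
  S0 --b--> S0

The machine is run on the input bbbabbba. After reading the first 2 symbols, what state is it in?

S1 → S0 → S0
After 2 symbols: S0.

S0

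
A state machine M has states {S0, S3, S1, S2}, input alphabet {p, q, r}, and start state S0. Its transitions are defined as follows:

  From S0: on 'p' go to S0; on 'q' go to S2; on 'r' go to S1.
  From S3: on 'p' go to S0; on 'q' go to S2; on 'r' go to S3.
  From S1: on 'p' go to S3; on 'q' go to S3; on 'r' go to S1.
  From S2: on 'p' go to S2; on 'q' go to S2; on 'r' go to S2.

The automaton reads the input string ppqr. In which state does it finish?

start at S0
read 'p': S0 → S0
read 'p': S0 → S0
read 'q': S0 → S2
read 'r': S2 → S2

S2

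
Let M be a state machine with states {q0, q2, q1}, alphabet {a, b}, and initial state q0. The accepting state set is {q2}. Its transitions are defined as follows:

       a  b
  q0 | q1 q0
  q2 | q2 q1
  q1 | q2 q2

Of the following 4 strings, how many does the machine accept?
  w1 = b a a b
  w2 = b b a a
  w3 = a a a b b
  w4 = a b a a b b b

w1:
  start at q0
  read 'b': q0 → q0
  read 'a': q0 → q1
  read 'a': q1 → q2
  read 'b': q2 → q1
  end q1, rejected
w2:
  start at q0
  read 'b': q0 → q0
  read 'b': q0 → q0
  read 'a': q0 → q1
  read 'a': q1 → q2
  end q2, accepted
w3:
  start at q0
  read 'a': q0 → q1
  read 'a': q1 → q2
  read 'a': q2 → q2
  read 'b': q2 → q1
  read 'b': q1 → q2
  end q2, accepted
w4:
  start at q0
  read 'a': q0 → q1
  read 'b': q1 → q2
  read 'a': q2 → q2
  read 'a': q2 → q2
  read 'b': q2 → q1
  read 'b': q1 → q2
  read 'b': q2 → q1
  end q1, rejected

2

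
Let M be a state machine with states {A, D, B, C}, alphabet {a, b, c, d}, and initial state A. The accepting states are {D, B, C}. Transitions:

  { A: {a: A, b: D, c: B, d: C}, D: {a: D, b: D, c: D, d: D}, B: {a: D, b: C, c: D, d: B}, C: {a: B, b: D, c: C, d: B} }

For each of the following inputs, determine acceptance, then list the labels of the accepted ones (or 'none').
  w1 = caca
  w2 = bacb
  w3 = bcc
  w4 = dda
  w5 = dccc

w1, w2, w3, w4, w5

w1: Trace: A -c-> B -a-> D -c-> D -a-> D  → end D, accepted
w2: Trace: A -b-> D -a-> D -c-> D -b-> D  → end D, accepted
w3: Trace: A -b-> D -c-> D -c-> D  → end D, accepted
w4: Trace: A -d-> C -d-> B -a-> D  → end D, accepted
w5: Trace: A -d-> C -c-> C -c-> C -c-> C  → end C, accepted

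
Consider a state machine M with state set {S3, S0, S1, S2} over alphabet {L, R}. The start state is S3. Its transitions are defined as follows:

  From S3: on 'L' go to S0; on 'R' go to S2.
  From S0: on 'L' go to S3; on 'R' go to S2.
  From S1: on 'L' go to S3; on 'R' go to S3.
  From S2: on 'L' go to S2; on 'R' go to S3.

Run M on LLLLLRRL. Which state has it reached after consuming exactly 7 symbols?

S3

Trace: S3 -L-> S0 -L-> S3 -L-> S0 -L-> S3 -L-> S0 -R-> S2 -R-> S3
After 7 symbols: S3.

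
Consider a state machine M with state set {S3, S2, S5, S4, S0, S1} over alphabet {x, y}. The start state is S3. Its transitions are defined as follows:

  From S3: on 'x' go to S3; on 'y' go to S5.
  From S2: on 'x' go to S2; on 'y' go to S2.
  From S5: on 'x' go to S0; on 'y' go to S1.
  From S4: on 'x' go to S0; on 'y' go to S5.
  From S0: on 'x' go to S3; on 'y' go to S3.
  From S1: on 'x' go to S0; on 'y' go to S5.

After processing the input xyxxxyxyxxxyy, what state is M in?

S1

Trace: S3 -x-> S3 -y-> S5 -x-> S0 -x-> S3 -x-> S3 -y-> S5 -x-> S0 -y-> S3 -x-> S3 -x-> S3 -x-> S3 -y-> S5 -y-> S1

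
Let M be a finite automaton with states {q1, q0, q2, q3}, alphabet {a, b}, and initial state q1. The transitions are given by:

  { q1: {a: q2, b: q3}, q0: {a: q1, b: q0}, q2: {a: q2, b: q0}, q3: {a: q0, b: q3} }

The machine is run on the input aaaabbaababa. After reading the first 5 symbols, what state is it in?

q0

start at q1
read 'a': q1 → q2
read 'a': q2 → q2
read 'a': q2 → q2
read 'a': q2 → q2
read 'b': q2 → q0
After 5 symbols: q0.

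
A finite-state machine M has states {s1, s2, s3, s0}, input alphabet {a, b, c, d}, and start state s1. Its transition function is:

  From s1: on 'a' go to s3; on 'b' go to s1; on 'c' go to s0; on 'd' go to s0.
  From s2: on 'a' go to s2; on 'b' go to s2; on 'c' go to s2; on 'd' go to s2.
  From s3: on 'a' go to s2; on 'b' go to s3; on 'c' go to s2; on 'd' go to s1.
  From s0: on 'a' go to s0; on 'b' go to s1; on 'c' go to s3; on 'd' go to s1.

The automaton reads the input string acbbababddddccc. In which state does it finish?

s2

Trace: s1 -a-> s3 -c-> s2 -b-> s2 -b-> s2 -a-> s2 -b-> s2 -a-> s2 -b-> s2 -d-> s2 -d-> s2 -d-> s2 -d-> s2 -c-> s2 -c-> s2 -c-> s2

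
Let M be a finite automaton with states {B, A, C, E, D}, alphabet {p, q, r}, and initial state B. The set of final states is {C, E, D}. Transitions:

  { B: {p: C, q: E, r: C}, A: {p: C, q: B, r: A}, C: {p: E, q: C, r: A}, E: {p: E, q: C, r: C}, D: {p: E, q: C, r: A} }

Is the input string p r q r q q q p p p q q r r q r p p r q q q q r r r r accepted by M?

Trace: B -p-> C -r-> A -q-> B -r-> C -q-> C -q-> C -q-> C -p-> E -p-> E -p-> E -q-> C -q-> C -r-> A -r-> A -q-> B -r-> C -p-> E -p-> E -r-> C -q-> C -q-> C -q-> C -q-> C -r-> A -r-> A -r-> A -r-> A
End state A is not accepting.

No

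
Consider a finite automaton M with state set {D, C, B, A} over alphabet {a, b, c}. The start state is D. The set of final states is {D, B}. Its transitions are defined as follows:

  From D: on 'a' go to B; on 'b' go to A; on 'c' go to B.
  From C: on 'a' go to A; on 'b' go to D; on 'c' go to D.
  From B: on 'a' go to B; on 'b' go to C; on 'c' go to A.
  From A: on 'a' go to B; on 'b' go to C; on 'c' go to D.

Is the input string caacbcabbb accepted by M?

Trace: D -c-> B -a-> B -a-> B -c-> A -b-> C -c-> D -a-> B -b-> C -b-> D -b-> A
End state A is not accepting.

No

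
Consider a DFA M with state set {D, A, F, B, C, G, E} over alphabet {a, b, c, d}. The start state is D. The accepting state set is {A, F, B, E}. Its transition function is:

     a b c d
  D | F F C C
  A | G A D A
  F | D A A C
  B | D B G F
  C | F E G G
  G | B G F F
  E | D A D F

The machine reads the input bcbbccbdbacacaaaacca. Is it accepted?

D → F → A → A → A → D → C → E → F → A → G → F → D → C → F → D → F → D → C → G → B
End state B is accepting.

Yes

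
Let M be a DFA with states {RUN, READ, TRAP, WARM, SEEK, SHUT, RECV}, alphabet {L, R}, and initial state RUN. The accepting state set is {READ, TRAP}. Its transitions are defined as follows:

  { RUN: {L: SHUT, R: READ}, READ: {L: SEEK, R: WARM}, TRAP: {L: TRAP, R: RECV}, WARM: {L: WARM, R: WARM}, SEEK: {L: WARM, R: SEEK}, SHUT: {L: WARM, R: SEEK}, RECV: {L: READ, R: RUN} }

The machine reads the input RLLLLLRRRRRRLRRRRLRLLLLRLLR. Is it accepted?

No

start at RUN
read 'R': RUN → READ
read 'L': READ → SEEK
read 'L': SEEK → WARM
read 'L': WARM → WARM
read 'L': WARM → WARM
read 'L': WARM → WARM
read 'R': WARM → WARM
read 'R': WARM → WARM
read 'R': WARM → WARM
read 'R': WARM → WARM
read 'R': WARM → WARM
read 'R': WARM → WARM
read 'L': WARM → WARM
read 'R': WARM → WARM
read 'R': WARM → WARM
read 'R': WARM → WARM
read 'R': WARM → WARM
read 'L': WARM → WARM
read 'R': WARM → WARM
read 'L': WARM → WARM
read 'L': WARM → WARM
read 'L': WARM → WARM
read 'L': WARM → WARM
read 'R': WARM → WARM
read 'L': WARM → WARM
read 'L': WARM → WARM
read 'R': WARM → WARM
End state WARM is not accepting.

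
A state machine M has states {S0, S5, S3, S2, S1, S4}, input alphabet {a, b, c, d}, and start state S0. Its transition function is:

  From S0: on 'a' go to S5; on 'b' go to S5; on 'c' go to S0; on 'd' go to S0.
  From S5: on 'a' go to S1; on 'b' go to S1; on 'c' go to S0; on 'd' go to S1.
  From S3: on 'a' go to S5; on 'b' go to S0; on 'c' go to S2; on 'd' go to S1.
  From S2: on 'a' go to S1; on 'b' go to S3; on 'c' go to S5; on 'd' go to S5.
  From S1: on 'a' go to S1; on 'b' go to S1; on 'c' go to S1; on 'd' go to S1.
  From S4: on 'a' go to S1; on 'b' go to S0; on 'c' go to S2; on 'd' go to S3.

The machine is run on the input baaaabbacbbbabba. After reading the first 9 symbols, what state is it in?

S0 → S5 → S1 → S1 → S1 → S1 → S1 → S1 → S1 → S1
After 9 symbols: S1.

S1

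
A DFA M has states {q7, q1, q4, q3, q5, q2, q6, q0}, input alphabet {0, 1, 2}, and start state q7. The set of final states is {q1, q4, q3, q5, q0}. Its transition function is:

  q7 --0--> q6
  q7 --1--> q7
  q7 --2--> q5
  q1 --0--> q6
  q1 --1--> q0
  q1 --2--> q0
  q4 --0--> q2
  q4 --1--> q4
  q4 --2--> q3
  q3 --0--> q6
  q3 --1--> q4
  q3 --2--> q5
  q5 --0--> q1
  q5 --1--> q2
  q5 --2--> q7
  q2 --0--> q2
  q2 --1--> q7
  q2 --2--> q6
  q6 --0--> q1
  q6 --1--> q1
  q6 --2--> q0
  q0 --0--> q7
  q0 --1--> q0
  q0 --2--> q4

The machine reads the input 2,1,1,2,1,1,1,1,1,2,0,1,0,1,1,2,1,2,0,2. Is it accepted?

q7 → q5 → q2 → q7 → q5 → q2 → q7 → q7 → q7 → q7 → q5 → q1 → q0 → q7 → q7 → q7 → q5 → q2 → q6 → q1 → q0
End state q0 is accepting.

Yes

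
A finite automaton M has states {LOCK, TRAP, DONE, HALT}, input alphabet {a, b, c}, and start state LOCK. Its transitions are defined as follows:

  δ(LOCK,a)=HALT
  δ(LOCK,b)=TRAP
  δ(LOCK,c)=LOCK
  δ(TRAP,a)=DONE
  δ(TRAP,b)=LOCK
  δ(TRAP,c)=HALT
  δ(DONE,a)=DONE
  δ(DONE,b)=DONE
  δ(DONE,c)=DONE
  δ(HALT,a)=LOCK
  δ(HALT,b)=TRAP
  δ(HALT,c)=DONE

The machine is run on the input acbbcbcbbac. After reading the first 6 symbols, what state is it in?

DONE

start at LOCK
read 'a': LOCK → HALT
read 'c': HALT → DONE
read 'b': DONE → DONE
read 'b': DONE → DONE
read 'c': DONE → DONE
read 'b': DONE → DONE
After 6 symbols: DONE.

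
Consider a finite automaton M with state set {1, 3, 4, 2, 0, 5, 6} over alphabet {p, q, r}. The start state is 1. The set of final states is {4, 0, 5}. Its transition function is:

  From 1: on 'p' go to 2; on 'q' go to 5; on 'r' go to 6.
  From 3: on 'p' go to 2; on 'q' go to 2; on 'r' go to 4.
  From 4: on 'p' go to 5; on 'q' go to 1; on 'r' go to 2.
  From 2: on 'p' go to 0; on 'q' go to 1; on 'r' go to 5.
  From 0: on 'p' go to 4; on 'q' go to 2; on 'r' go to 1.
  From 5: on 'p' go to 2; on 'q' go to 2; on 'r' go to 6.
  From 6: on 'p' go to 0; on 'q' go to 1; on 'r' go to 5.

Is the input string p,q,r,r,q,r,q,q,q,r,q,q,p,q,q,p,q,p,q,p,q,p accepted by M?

No

start at 1
read 'p': 1 → 2
read 'q': 2 → 1
read 'r': 1 → 6
read 'r': 6 → 5
read 'q': 5 → 2
read 'r': 2 → 5
read 'q': 5 → 2
read 'q': 2 → 1
read 'q': 1 → 5
read 'r': 5 → 6
read 'q': 6 → 1
read 'q': 1 → 5
read 'p': 5 → 2
read 'q': 2 → 1
read 'q': 1 → 5
read 'p': 5 → 2
read 'q': 2 → 1
read 'p': 1 → 2
read 'q': 2 → 1
read 'p': 1 → 2
read 'q': 2 → 1
read 'p': 1 → 2
End state 2 is not accepting.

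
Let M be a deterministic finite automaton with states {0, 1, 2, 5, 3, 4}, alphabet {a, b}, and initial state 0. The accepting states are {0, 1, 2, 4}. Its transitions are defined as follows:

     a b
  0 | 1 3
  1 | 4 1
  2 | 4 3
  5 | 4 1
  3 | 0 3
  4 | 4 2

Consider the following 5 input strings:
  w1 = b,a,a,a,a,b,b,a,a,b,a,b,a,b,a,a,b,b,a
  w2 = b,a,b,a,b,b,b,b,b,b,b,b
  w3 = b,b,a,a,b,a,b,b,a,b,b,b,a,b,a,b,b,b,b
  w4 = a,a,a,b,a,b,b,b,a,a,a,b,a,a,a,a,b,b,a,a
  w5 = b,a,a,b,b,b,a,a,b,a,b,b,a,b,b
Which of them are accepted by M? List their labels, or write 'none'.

w1, w4

w1: Trace: 0 -b-> 3 -a-> 0 -a-> 1 -a-> 4 -a-> 4 -b-> 2 -b-> 3 -a-> 0 -a-> 1 -b-> 1 -a-> 4 -b-> 2 -a-> 4 -b-> 2 -a-> 4 -a-> 4 -b-> 2 -b-> 3 -a-> 0  → end 0, accepted
w2: Trace: 0 -b-> 3 -a-> 0 -b-> 3 -a-> 0 -b-> 3 -b-> 3 -b-> 3 -b-> 3 -b-> 3 -b-> 3 -b-> 3 -b-> 3  → end 3, rejected
w3: Trace: 0 -b-> 3 -b-> 3 -a-> 0 -a-> 1 -b-> 1 -a-> 4 -b-> 2 -b-> 3 -a-> 0 -b-> 3 -b-> 3 -b-> 3 -a-> 0 -b-> 3 -a-> 0 -b-> 3 -b-> 3 -b-> 3 -b-> 3  → end 3, rejected
w4: Trace: 0 -a-> 1 -a-> 4 -a-> 4 -b-> 2 -a-> 4 -b-> 2 -b-> 3 -b-> 3 -a-> 0 -a-> 1 -a-> 4 -b-> 2 -a-> 4 -a-> 4 -a-> 4 -a-> 4 -b-> 2 -b-> 3 -a-> 0 -a-> 1  → end 1, accepted
w5: Trace: 0 -b-> 3 -a-> 0 -a-> 1 -b-> 1 -b-> 1 -b-> 1 -a-> 4 -a-> 4 -b-> 2 -a-> 4 -b-> 2 -b-> 3 -a-> 0 -b-> 3 -b-> 3  → end 3, rejected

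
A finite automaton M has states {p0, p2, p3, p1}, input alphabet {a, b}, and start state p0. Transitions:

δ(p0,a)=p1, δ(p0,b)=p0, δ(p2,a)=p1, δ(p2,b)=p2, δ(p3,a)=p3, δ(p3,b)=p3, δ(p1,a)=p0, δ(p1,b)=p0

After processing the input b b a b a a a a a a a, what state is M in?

p1

p0 → p0 → p0 → p1 → p0 → p1 → p0 → p1 → p0 → p1 → p0 → p1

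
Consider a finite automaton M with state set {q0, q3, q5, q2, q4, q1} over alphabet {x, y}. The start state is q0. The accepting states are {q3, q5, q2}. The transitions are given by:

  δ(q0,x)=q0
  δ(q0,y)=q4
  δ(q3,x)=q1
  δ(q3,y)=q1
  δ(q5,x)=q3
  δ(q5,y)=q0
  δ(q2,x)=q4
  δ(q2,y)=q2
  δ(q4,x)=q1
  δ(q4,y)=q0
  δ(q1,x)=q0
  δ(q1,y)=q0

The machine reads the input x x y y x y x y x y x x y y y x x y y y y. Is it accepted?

No

Trace: q0 -x-> q0 -x-> q0 -y-> q4 -y-> q0 -x-> q0 -y-> q4 -x-> q1 -y-> q0 -x-> q0 -y-> q4 -x-> q1 -x-> q0 -y-> q4 -y-> q0 -y-> q4 -x-> q1 -x-> q0 -y-> q4 -y-> q0 -y-> q4 -y-> q0
End state q0 is not accepting.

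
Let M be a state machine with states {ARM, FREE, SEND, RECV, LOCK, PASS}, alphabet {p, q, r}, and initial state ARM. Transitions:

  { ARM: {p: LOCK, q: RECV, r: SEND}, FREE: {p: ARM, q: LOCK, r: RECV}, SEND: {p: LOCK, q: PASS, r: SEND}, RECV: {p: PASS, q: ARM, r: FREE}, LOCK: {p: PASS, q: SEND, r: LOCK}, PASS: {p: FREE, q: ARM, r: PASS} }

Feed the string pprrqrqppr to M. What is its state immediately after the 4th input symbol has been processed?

Trace: ARM -p-> LOCK -p-> PASS -r-> PASS -r-> PASS
After 4 symbols: PASS.

PASS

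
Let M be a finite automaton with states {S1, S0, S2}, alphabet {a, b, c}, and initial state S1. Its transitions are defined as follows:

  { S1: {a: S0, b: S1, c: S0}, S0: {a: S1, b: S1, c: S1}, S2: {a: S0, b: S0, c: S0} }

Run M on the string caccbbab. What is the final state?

start at S1
read 'c': S1 → S0
read 'a': S0 → S1
read 'c': S1 → S0
read 'c': S0 → S1
read 'b': S1 → S1
read 'b': S1 → S1
read 'a': S1 → S0
read 'b': S0 → S1

S1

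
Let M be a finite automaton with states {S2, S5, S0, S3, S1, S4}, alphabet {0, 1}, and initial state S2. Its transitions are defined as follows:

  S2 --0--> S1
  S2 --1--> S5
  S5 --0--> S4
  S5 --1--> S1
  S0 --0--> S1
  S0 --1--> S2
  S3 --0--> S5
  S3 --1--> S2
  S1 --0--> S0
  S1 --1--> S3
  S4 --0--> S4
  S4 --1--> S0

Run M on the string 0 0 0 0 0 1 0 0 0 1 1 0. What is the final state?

start at S2
read '0': S2 → S1
read '0': S1 → S0
read '0': S0 → S1
read '0': S1 → S0
read '0': S0 → S1
read '1': S1 → S3
read '0': S3 → S5
read '0': S5 → S4
read '0': S4 → S4
read '1': S4 → S0
read '1': S0 → S2
read '0': S2 → S1

S1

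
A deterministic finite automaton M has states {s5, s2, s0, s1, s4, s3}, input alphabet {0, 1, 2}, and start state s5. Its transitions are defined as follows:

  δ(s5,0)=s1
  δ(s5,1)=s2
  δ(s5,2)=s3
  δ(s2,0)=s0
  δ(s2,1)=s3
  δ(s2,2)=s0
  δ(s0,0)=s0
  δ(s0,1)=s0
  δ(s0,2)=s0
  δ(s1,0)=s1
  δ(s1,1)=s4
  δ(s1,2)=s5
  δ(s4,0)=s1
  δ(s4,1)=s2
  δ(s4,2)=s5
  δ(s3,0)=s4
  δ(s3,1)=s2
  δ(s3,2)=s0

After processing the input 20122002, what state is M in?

start at s5
read '2': s5 → s3
read '0': s3 → s4
read '1': s4 → s2
read '2': s2 → s0
read '2': s0 → s0
read '0': s0 → s0
read '0': s0 → s0
read '2': s0 → s0

s0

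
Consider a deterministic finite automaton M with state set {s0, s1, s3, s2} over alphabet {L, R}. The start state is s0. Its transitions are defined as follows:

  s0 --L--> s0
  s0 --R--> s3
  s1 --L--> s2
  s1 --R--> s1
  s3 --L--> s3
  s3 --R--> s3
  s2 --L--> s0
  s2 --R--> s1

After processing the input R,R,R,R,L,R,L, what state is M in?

s0 → s3 → s3 → s3 → s3 → s3 → s3 → s3

s3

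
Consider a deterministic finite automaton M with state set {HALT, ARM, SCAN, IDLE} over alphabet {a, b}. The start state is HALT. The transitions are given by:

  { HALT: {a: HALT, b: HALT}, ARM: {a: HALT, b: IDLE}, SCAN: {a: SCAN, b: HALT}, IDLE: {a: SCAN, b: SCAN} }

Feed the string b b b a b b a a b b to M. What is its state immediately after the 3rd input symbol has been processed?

HALT

Trace: HALT -b-> HALT -b-> HALT -b-> HALT
After 3 symbols: HALT.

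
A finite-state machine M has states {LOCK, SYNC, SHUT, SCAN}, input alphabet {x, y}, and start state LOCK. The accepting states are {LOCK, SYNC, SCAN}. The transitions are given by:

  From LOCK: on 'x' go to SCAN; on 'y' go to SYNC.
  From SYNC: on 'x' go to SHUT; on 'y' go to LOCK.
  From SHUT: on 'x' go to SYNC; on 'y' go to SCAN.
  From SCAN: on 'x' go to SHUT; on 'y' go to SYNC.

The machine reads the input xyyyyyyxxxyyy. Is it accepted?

Yes

LOCK → SCAN → SYNC → LOCK → SYNC → LOCK → SYNC → LOCK → SCAN → SHUT → SYNC → LOCK → SYNC → LOCK
End state LOCK is accepting.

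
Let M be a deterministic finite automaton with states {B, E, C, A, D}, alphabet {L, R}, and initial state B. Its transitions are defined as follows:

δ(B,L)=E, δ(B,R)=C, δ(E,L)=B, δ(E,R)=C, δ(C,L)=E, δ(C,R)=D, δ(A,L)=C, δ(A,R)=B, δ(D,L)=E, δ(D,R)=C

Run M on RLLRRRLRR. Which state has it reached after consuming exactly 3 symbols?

B

B → C → E → B
After 3 symbols: B.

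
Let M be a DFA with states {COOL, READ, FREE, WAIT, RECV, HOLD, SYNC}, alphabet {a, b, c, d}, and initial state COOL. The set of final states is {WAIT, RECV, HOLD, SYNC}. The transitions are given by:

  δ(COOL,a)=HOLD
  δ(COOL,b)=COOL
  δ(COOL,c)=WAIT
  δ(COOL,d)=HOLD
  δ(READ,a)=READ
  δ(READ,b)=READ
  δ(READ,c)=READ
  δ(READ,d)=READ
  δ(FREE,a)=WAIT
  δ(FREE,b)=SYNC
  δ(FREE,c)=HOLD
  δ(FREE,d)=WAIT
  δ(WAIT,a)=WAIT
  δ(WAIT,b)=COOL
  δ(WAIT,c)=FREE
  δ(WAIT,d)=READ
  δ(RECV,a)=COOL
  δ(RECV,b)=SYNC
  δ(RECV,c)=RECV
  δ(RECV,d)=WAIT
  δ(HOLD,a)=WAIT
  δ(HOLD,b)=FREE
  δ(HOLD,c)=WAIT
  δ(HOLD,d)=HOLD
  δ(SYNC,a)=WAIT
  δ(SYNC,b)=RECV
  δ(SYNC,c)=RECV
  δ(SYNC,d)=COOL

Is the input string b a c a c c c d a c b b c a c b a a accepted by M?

No

COOL → COOL → HOLD → WAIT → WAIT → FREE → HOLD → WAIT → READ → READ → READ → READ → READ → READ → READ → READ → READ → READ → READ
End state READ is not accepting.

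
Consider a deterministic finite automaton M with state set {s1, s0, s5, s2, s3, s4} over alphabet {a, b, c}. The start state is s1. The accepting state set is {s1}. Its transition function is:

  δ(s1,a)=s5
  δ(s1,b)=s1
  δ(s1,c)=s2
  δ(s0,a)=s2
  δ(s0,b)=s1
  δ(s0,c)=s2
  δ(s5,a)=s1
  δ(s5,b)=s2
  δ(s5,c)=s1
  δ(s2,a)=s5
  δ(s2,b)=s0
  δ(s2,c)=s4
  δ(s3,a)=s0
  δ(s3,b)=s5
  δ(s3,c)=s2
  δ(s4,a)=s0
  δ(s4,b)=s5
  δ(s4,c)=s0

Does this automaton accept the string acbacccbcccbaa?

No

start at s1
read 'a': s1 → s5
read 'c': s5 → s1
read 'b': s1 → s1
read 'a': s1 → s5
read 'c': s5 → s1
read 'c': s1 → s2
read 'c': s2 → s4
read 'b': s4 → s5
read 'c': s5 → s1
read 'c': s1 → s2
read 'c': s2 → s4
read 'b': s4 → s5
read 'a': s5 → s1
read 'a': s1 → s5
End state s5 is not accepting.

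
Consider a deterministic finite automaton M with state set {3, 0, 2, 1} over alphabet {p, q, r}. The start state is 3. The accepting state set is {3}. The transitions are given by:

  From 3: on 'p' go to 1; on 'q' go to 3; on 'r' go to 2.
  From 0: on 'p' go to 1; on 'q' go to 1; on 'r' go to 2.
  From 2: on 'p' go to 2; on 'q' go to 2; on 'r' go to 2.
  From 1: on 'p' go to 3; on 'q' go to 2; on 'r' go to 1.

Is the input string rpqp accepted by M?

3 → 2 → 2 → 2 → 2
End state 2 is not accepting.

No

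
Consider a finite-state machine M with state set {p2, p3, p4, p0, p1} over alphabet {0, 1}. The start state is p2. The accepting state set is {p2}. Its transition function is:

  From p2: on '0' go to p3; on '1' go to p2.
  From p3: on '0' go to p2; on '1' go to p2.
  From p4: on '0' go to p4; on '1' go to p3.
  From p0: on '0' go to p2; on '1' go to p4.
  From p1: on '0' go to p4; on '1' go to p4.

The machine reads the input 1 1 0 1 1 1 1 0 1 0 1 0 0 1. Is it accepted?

Yes

Trace: p2 -1-> p2 -1-> p2 -0-> p3 -1-> p2 -1-> p2 -1-> p2 -1-> p2 -0-> p3 -1-> p2 -0-> p3 -1-> p2 -0-> p3 -0-> p2 -1-> p2
End state p2 is accepting.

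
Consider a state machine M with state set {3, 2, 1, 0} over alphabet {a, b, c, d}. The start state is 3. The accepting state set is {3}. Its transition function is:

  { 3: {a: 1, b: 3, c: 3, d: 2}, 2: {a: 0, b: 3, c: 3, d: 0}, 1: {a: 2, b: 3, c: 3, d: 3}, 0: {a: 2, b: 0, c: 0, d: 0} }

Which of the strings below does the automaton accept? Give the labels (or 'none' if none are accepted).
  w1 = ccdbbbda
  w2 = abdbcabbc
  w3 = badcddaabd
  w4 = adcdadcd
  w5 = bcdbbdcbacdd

w1:
  start at 3
  read 'c': 3 → 3
  read 'c': 3 → 3
  read 'd': 3 → 2
  read 'b': 2 → 3
  read 'b': 3 → 3
  read 'b': 3 → 3
  read 'd': 3 → 2
  read 'a': 2 → 0
  end 0, rejected
w2:
  start at 3
  read 'a': 3 → 1
  read 'b': 1 → 3
  read 'd': 3 → 2
  read 'b': 2 → 3
  read 'c': 3 → 3
  read 'a': 3 → 1
  read 'b': 1 → 3
  read 'b': 3 → 3
  read 'c': 3 → 3
  end 3, accepted
w3:
  start at 3
  read 'b': 3 → 3
  read 'a': 3 → 1
  read 'd': 1 → 3
  read 'c': 3 → 3
  read 'd': 3 → 2
  read 'd': 2 → 0
  read 'a': 0 → 2
  read 'a': 2 → 0
  read 'b': 0 → 0
  read 'd': 0 → 0
  end 0, rejected
w4:
  start at 3
  read 'a': 3 → 1
  read 'd': 1 → 3
  read 'c': 3 → 3
  read 'd': 3 → 2
  read 'a': 2 → 0
  read 'd': 0 → 0
  read 'c': 0 → 0
  read 'd': 0 → 0
  end 0, rejected
w5:
  start at 3
  read 'b': 3 → 3
  read 'c': 3 → 3
  read 'd': 3 → 2
  read 'b': 2 → 3
  read 'b': 3 → 3
  read 'd': 3 → 2
  read 'c': 2 → 3
  read 'b': 3 → 3
  read 'a': 3 → 1
  read 'c': 1 → 3
  read 'd': 3 → 2
  read 'd': 2 → 0
  end 0, rejected

w2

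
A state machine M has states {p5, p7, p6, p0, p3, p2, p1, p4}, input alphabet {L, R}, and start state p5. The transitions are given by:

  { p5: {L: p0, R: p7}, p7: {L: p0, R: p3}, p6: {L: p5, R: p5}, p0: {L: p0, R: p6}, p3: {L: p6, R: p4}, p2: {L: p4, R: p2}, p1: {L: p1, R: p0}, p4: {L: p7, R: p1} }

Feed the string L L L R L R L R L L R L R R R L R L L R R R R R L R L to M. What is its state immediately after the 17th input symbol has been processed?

p3

Trace: p5 -L-> p0 -L-> p0 -L-> p0 -R-> p6 -L-> p5 -R-> p7 -L-> p0 -R-> p6 -L-> p5 -L-> p0 -R-> p6 -L-> p5 -R-> p7 -R-> p3 -R-> p4 -L-> p7 -R-> p3
After 17 symbols: p3.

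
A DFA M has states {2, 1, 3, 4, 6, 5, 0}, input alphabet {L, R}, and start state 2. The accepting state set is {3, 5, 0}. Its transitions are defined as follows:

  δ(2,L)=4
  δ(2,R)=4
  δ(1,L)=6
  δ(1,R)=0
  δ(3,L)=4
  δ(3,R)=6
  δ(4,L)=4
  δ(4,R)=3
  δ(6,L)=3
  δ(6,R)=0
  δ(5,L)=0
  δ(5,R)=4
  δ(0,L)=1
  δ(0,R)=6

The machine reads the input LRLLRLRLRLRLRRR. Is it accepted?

Yes

2 → 4 → 3 → 4 → 4 → 3 → 4 → 3 → 4 → 3 → 4 → 3 → 4 → 3 → 6 → 0
End state 0 is accepting.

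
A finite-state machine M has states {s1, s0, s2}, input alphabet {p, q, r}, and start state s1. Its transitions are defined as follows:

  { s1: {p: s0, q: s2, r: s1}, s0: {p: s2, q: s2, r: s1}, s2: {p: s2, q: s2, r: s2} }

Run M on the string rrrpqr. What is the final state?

Trace: s1 -r-> s1 -r-> s1 -r-> s1 -p-> s0 -q-> s2 -r-> s2

s2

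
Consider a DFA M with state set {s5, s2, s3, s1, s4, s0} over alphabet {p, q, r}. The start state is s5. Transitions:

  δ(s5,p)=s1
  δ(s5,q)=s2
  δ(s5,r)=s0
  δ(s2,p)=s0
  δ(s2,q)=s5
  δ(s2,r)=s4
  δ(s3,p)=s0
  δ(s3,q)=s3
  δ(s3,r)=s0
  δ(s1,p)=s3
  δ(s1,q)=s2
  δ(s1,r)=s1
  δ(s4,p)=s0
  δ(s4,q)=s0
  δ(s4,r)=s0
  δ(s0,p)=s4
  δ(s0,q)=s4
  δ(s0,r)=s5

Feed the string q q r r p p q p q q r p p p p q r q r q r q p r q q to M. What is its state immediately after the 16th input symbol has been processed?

s0

Trace: s5 -q-> s2 -q-> s5 -r-> s0 -r-> s5 -p-> s1 -p-> s3 -q-> s3 -p-> s0 -q-> s4 -q-> s0 -r-> s5 -p-> s1 -p-> s3 -p-> s0 -p-> s4 -q-> s0
After 16 symbols: s0.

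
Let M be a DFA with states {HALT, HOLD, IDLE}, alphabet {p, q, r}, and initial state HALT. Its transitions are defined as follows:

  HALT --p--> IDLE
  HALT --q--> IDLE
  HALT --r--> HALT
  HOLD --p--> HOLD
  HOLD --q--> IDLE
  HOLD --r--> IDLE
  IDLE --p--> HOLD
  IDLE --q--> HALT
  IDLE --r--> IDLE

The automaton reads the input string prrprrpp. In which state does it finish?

HOLD

HALT → IDLE → IDLE → IDLE → HOLD → IDLE → IDLE → HOLD → HOLD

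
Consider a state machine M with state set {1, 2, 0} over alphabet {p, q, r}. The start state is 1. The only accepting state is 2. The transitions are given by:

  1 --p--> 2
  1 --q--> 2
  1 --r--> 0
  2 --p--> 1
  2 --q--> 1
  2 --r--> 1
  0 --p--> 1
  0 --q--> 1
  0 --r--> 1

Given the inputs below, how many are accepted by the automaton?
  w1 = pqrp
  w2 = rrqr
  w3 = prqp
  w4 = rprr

w1: Trace: 1 -p-> 2 -q-> 1 -r-> 0 -p-> 1  → end 1, rejected
w2: Trace: 1 -r-> 0 -r-> 1 -q-> 2 -r-> 1  → end 1, rejected
w3: Trace: 1 -p-> 2 -r-> 1 -q-> 2 -p-> 1  → end 1, rejected
w4: Trace: 1 -r-> 0 -p-> 1 -r-> 0 -r-> 1  → end 1, rejected

0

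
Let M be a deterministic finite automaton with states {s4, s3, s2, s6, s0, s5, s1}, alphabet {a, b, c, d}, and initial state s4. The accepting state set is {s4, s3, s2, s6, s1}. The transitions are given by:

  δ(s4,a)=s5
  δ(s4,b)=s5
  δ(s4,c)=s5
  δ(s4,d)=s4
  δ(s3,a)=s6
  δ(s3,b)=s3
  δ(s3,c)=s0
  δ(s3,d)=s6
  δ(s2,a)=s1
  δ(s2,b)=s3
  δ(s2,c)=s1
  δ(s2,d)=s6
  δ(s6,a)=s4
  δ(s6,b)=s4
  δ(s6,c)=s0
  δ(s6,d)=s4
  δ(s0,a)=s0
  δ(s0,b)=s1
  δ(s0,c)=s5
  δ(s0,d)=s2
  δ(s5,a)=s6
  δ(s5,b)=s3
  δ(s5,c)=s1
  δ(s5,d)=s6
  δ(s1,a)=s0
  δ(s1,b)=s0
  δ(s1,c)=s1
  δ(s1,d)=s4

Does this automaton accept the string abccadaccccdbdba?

No

start at s4
read 'a': s4 → s5
read 'b': s5 → s3
read 'c': s3 → s0
read 'c': s0 → s5
read 'a': s5 → s6
read 'd': s6 → s4
read 'a': s4 → s5
read 'c': s5 → s1
read 'c': s1 → s1
read 'c': s1 → s1
read 'c': s1 → s1
read 'd': s1 → s4
read 'b': s4 → s5
read 'd': s5 → s6
read 'b': s6 → s4
read 'a': s4 → s5
End state s5 is not accepting.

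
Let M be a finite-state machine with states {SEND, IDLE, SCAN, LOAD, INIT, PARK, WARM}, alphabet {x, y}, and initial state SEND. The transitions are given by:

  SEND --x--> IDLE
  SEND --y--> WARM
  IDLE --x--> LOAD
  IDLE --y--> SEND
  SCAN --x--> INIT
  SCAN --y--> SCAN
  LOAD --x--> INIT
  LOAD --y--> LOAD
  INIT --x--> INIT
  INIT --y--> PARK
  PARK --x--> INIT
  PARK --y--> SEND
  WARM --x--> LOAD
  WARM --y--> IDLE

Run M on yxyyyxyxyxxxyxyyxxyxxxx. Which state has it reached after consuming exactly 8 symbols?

SEND → WARM → LOAD → LOAD → LOAD → LOAD → INIT → PARK → INIT
After 8 symbols: INIT.

INIT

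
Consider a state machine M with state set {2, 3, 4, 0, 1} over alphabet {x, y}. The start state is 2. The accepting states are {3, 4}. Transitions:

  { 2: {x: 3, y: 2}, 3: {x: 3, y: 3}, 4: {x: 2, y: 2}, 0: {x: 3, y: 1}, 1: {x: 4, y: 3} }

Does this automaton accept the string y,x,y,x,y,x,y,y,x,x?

Yes

Trace: 2 -y-> 2 -x-> 3 -y-> 3 -x-> 3 -y-> 3 -x-> 3 -y-> 3 -y-> 3 -x-> 3 -x-> 3
End state 3 is accepting.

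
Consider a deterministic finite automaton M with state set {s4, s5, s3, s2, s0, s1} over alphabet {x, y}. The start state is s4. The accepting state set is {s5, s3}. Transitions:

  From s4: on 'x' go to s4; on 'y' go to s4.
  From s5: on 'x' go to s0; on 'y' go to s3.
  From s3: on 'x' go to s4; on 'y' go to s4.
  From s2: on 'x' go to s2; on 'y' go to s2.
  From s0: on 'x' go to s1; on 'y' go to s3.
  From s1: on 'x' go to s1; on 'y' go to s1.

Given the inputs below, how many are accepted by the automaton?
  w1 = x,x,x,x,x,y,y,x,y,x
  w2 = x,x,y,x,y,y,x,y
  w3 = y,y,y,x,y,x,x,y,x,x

w1:
  start at s4
  read 'x': s4 → s4
  read 'x': s4 → s4
  read 'x': s4 → s4
  read 'x': s4 → s4
  read 'x': s4 → s4
  read 'y': s4 → s4
  read 'y': s4 → s4
  read 'x': s4 → s4
  read 'y': s4 → s4
  read 'x': s4 → s4
  end s4, rejected
w2:
  start at s4
  read 'x': s4 → s4
  read 'x': s4 → s4
  read 'y': s4 → s4
  read 'x': s4 → s4
  read 'y': s4 → s4
  read 'y': s4 → s4
  read 'x': s4 → s4
  read 'y': s4 → s4
  end s4, rejected
w3:
  start at s4
  read 'y': s4 → s4
  read 'y': s4 → s4
  read 'y': s4 → s4
  read 'x': s4 → s4
  read 'y': s4 → s4
  read 'x': s4 → s4
  read 'x': s4 → s4
  read 'y': s4 → s4
  read 'x': s4 → s4
  read 'x': s4 → s4
  end s4, rejected

0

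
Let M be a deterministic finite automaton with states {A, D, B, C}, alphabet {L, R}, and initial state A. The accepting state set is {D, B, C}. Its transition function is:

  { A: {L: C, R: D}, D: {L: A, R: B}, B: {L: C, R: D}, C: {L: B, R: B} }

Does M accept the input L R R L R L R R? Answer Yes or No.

Trace: A -L-> C -R-> B -R-> D -L-> A -R-> D -L-> A -R-> D -R-> B
End state B is accepting.

Yes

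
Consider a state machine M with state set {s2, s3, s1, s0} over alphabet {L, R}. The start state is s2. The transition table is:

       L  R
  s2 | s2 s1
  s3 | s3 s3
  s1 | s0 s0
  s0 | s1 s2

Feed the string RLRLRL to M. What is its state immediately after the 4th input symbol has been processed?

Trace: s2 -R-> s1 -L-> s0 -R-> s2 -L-> s2
After 4 symbols: s2.

s2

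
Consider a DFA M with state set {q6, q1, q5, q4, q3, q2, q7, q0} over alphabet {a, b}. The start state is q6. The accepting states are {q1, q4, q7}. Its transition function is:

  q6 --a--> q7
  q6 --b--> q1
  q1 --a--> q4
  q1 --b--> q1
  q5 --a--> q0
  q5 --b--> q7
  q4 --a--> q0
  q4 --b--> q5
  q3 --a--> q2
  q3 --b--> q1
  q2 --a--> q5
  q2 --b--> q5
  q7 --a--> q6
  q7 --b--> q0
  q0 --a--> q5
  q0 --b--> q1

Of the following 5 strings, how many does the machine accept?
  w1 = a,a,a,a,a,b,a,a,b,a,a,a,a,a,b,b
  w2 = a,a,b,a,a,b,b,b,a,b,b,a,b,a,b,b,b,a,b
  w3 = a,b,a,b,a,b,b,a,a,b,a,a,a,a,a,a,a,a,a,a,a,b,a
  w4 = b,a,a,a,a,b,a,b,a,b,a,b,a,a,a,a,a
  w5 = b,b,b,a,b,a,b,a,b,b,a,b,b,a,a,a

w1:
  start at q6
  read 'a': q6 → q7
  read 'a': q7 → q6
  read 'a': q6 → q7
  read 'a': q7 → q6
  read 'a': q6 → q7
  read 'b': q7 → q0
  read 'a': q0 → q5
  read 'a': q5 → q0
  read 'b': q0 → q1
  read 'a': q1 → q4
  read 'a': q4 → q0
  read 'a': q0 → q5
  read 'a': q5 → q0
  read 'a': q0 → q5
  read 'b': q5 → q7
  read 'b': q7 → q0
  end q0, rejected
w2:
  start at q6
  read 'a': q6 → q7
  read 'a': q7 → q6
  read 'b': q6 → q1
  read 'a': q1 → q4
  read 'a': q4 → q0
  read 'b': q0 → q1
  read 'b': q1 → q1
  read 'b': q1 → q1
  read 'a': q1 → q4
  read 'b': q4 → q5
  read 'b': q5 → q7
  read 'a': q7 → q6
  read 'b': q6 → q1
  read 'a': q1 → q4
  read 'b': q4 → q5
  read 'b': q5 → q7
  read 'b': q7 → q0
  read 'a': q0 → q5
  read 'b': q5 → q7
  end q7, accepted
w3:
  start at q6
  read 'a': q6 → q7
  read 'b': q7 → q0
  read 'a': q0 → q5
  read 'b': q5 → q7
  read 'a': q7 → q6
  read 'b': q6 → q1
  read 'b': q1 → q1
  read 'a': q1 → q4
  read 'a': q4 → q0
  read 'b': q0 → q1
  read 'a': q1 → q4
  read 'a': q4 → q0
  read 'a': q0 → q5
  read 'a': q5 → q0
  read 'a': q0 → q5
  read 'a': q5 → q0
  read 'a': q0 → q5
  read 'a': q5 → q0
  read 'a': q0 → q5
  read 'a': q5 → q0
  read 'a': q0 → q5
  read 'b': q5 → q7
  read 'a': q7 → q6
  end q6, rejected
w4:
  start at q6
  read 'b': q6 → q1
  read 'a': q1 → q4
  read 'a': q4 → q0
  read 'a': q0 → q5
  read 'a': q5 → q0
  read 'b': q0 → q1
  read 'a': q1 → q4
  read 'b': q4 → q5
  read 'a': q5 → q0
  read 'b': q0 → q1
  read 'a': q1 → q4
  read 'b': q4 → q5
  read 'a': q5 → q0
  read 'a': q0 → q5
  read 'a': q5 → q0
  read 'a': q0 → q5
  read 'a': q5 → q0
  end q0, rejected
w5:
  start at q6
  read 'b': q6 → q1
  read 'b': q1 → q1
  read 'b': q1 → q1
  read 'a': q1 → q4
  read 'b': q4 → q5
  read 'a': q5 → q0
  read 'b': q0 → q1
  read 'a': q1 → q4
  read 'b': q4 → q5
  read 'b': q5 → q7
  read 'a': q7 → q6
  read 'b': q6 → q1
  read 'b': q1 → q1
  read 'a': q1 → q4
  read 'a': q4 → q0
  read 'a': q0 → q5
  end q5, rejected

1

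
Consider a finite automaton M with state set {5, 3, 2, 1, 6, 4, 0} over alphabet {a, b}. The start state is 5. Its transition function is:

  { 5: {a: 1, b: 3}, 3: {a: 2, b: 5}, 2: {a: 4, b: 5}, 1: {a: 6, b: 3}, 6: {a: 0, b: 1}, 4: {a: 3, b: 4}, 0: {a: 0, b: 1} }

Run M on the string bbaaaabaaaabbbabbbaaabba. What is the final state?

2

Trace: 5 -b-> 3 -b-> 5 -a-> 1 -a-> 6 -a-> 0 -a-> 0 -b-> 1 -a-> 6 -a-> 0 -a-> 0 -a-> 0 -b-> 1 -b-> 3 -b-> 5 -a-> 1 -b-> 3 -b-> 5 -b-> 3 -a-> 2 -a-> 4 -a-> 3 -b-> 5 -b-> 3 -a-> 2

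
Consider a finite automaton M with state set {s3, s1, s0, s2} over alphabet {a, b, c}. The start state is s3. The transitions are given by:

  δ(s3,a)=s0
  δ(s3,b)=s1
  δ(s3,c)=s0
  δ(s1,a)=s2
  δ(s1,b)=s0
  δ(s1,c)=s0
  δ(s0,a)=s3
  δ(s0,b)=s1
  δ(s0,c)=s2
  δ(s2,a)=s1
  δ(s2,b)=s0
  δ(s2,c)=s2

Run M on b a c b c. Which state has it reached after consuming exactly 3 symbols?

s3 → s1 → s2 → s2
After 3 symbols: s2.

s2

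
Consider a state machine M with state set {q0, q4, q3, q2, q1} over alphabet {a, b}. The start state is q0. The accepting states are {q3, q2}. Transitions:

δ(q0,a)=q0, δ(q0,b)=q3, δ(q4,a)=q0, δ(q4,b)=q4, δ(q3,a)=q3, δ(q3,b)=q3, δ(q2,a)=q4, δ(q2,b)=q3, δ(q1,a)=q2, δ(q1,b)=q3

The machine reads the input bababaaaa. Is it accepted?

Yes

start at q0
read 'b': q0 → q3
read 'a': q3 → q3
read 'b': q3 → q3
read 'a': q3 → q3
read 'b': q3 → q3
read 'a': q3 → q3
read 'a': q3 → q3
read 'a': q3 → q3
read 'a': q3 → q3
End state q3 is accepting.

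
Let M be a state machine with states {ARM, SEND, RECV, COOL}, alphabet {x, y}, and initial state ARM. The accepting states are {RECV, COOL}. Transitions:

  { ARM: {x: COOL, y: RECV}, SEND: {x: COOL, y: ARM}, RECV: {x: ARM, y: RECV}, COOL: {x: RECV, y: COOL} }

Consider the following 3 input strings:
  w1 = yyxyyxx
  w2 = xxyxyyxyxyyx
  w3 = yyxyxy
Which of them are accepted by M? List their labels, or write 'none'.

w1, w3

w1: Trace: ARM -y-> RECV -y-> RECV -x-> ARM -y-> RECV -y-> RECV -x-> ARM -x-> COOL  → end COOL, accepted
w2: Trace: ARM -x-> COOL -x-> RECV -y-> RECV -x-> ARM -y-> RECV -y-> RECV -x-> ARM -y-> RECV -x-> ARM -y-> RECV -y-> RECV -x-> ARM  → end ARM, rejected
w3: Trace: ARM -y-> RECV -y-> RECV -x-> ARM -y-> RECV -x-> ARM -y-> RECV  → end RECV, accepted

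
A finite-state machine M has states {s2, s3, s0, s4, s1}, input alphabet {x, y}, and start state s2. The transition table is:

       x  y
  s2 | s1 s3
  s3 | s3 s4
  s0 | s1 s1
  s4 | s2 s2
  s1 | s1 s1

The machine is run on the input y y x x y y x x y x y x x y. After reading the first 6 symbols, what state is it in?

Trace: s2 -y-> s3 -y-> s4 -x-> s2 -x-> s1 -y-> s1 -y-> s1
After 6 symbols: s1.

s1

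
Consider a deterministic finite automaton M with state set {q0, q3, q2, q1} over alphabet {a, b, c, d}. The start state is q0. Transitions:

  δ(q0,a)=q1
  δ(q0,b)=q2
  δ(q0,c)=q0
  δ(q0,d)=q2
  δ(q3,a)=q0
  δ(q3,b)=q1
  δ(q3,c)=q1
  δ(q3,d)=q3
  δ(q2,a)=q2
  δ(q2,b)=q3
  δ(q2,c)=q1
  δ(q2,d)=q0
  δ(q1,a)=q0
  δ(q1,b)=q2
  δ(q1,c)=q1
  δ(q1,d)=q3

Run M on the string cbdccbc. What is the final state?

Trace: q0 -c-> q0 -b-> q2 -d-> q0 -c-> q0 -c-> q0 -b-> q2 -c-> q1

q1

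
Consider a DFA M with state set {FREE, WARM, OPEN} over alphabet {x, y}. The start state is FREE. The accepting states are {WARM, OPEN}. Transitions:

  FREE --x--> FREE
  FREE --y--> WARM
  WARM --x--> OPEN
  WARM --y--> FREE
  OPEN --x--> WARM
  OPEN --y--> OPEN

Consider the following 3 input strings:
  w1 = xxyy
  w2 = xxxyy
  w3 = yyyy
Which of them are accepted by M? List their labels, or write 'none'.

w1: FREE → FREE → FREE → WARM → FREE  → end FREE, rejected
w2: FREE → FREE → FREE → FREE → WARM → FREE  → end FREE, rejected
w3: FREE → WARM → FREE → WARM → FREE  → end FREE, rejected

none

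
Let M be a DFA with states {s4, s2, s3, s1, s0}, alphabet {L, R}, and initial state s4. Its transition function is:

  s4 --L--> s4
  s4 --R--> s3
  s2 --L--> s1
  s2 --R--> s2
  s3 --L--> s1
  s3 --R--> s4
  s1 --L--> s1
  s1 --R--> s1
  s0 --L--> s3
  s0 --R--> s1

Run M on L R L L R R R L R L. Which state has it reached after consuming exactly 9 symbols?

s1

start at s4
read 'L': s4 → s4
read 'R': s4 → s3
read 'L': s3 → s1
read 'L': s1 → s1
read 'R': s1 → s1
read 'R': s1 → s1
read 'R': s1 → s1
read 'L': s1 → s1
read 'R': s1 → s1
After 9 symbols: s1.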